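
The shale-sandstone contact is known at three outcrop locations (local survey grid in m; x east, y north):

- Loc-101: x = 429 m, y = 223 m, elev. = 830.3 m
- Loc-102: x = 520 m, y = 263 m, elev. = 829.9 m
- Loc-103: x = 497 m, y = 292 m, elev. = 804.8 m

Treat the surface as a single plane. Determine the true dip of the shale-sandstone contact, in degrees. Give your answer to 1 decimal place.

35.1°

Let the plane be z = a·x + b·y + c.
Loc-102−Loc-101: 91a + 40b = −0.4;  Loc-103−Loc-101: 68a + 69b = −25.5.
Solving gives a = 0.27884, b = −0.64437.
Gradient magnitude |∇z| = √(a² + b²) = √(0.07775 + 0.41521) = 0.70211.
True dip = arctan(0.70211) = 35.1°, dipping toward NNW (azimuth ≈ 337°).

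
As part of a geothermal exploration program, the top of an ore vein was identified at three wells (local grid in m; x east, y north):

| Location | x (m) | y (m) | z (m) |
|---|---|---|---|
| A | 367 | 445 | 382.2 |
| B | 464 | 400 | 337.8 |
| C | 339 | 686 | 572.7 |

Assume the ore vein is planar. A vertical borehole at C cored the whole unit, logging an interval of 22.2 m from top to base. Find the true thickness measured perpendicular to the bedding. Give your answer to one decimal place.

17.5 m

Two edge vectors: A→B = (97, -45, -44.4), A→C = (-28, 241, 190.5).
Normal n = (A→B) × (A→C) = (2127.9, -17235.3, 22117).
So ∂z/∂x = −n_x/n_z = −0.09621 and ∂z/∂y = −n_y/n_z = 0.77928.
|∇z| = √(a²+b²) = 0.78520, so dip δ = arctan(0.78520) = 38.14°.
True thickness = vertical thickness × cos δ = 22.2 × cos 38.14° = 17.5 m.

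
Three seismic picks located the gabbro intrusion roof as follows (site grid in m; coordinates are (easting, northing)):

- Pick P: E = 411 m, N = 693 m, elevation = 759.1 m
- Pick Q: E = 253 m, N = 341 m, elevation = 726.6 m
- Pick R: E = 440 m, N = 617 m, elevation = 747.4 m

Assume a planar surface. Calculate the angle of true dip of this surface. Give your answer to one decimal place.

Let the plane be z = a·E + b·N + c.
Pick Q−Pick P: −158a − 352b = −32.5;  Pick R−Pick P: 29a − 76b = −11.7.
Solving gives a = −0.07420, b = 0.12563.
Gradient magnitude |∇z| = √(a² + b²) = √(0.00551 + 0.01578) = 0.14591.
True dip = arctan(0.14591) = 8.3°, dipping toward SSE (azimuth ≈ 149°).

8.3°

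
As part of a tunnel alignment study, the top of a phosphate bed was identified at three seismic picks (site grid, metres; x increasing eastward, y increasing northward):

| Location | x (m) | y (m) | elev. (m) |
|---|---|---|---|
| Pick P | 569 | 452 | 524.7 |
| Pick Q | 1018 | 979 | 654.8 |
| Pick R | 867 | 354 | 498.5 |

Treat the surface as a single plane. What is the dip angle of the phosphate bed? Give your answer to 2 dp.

Two edge vectors: Pick P→Pick Q = (449, 527, 130.1), Pick P→Pick R = (298, -98, -26.2).
Normal n = (Pick P→Pick Q) × (Pick P→Pick R) = (-1057.6, 50533.6, -201048).
So ∂z/∂x = −n_x/n_z = −0.00526 and ∂z/∂y = −n_y/n_z = 0.25135.
Gradient magnitude |∇z| = √(a² + b²) = √(0.00003 + 0.06318) = 0.25141.
True dip = arctan(0.25141) = 14.11°, dipping toward S (azimuth ≈ 179°).

14.11°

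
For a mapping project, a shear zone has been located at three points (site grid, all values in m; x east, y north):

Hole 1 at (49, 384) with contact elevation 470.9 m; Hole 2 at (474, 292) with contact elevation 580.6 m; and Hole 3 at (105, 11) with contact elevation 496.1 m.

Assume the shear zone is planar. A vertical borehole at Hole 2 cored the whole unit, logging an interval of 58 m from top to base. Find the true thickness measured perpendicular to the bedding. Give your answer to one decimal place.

Let the plane be z = a·x + b·y + c.
Hole 2−Hole 1: 425a − 92b = 109.7;  Hole 3−Hole 1: 56a − 373b = 25.2.
Solving gives a = 0.25167, b = −0.02978.
|∇z| = √(a²+b²) = 0.25343, so dip δ = arctan(0.25343) = 14.22°.
True thickness = vertical thickness × cos δ = 58 × cos 14.22° = 56.2 m.

56.2 m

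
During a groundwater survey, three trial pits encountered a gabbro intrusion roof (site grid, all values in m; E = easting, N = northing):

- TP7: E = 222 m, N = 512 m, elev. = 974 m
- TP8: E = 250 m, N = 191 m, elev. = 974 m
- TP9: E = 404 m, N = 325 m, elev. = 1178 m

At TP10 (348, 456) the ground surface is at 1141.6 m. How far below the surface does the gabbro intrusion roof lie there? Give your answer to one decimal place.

18.5 m

Let the plane be z = a·E + b·N + c.
TP8−TP7: 28a − 321b = 0;  TP9−TP7: 182a − 187b = 204.
Solving gives a = 1.23123, b = 0.10740.
Then c = 974 − a·222 − b·512 = 645.68.
At (348, 456): z_contact = 428.47 + 48.97 + 645.68 = 1123.12 m.
Depth below ground = 1141.6 − 1123.12 = 18.5 m.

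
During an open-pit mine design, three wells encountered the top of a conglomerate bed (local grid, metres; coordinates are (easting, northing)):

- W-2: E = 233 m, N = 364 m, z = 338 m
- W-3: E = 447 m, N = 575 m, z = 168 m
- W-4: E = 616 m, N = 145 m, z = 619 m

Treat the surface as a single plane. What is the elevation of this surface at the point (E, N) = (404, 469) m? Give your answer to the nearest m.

265 m

Let the plane be z = a·E + b·N + c.
W-3−W-2: 214a + 211b = −170;  W-4−W-2: 383a − 219b = 281.
Solving gives a = 0.17278, b = −0.98093.
Then c = 338 − a·233 − b·364 = 654.80.
At (404, 469): z = 69.8 − 460.1 + 654.80 = 264.5 m.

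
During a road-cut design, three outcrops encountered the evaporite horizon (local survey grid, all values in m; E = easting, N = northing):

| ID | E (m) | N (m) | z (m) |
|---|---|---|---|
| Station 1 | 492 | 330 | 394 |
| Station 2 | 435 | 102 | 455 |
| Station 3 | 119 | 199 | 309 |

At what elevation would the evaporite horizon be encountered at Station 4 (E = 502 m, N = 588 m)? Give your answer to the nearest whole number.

Let the plane be z = a·E + b·N + c.
Station 2−Station 1: −57a − 228b = 61;  Station 3−Station 1: −373a − 131b = −85.
Solving gives a = 0.35282, b = −0.35575.
Then c = 394 − a·492 − b·330 = 337.81.
At (502, 588): z = 177.1 − 209.2 + 337.81 = 305.7 m.

306 m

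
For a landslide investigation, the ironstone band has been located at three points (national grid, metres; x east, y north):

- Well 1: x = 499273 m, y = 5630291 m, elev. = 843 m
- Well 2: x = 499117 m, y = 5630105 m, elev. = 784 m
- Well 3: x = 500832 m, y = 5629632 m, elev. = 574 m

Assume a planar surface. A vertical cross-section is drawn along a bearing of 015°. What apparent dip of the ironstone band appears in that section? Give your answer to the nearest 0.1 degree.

17.9°

Let the plane be z = a·x + b·y + c.
Well 2−Well 1: −156a − 186b = −59;  Well 3−Well 1: 1559a − 659b = −269.
Solving gives a = −0.02840, b = 0.34102.
Unit vector along 015° is (sin 15°, cos 15°) = (0.2588, 0.9659).
Slope in that direction = a·(0.2588) + b·(0.9659) = 0.32205.
Apparent dip = arctan|0.32205| = 17.9° (true dip is 18.9°, so apparent ≤ true as expected).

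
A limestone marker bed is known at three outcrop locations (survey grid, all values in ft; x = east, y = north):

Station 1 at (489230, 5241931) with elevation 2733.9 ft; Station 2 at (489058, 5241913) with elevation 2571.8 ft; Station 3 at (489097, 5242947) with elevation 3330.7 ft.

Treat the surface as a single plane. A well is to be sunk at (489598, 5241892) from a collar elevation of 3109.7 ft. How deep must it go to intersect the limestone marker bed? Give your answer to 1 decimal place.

83.3 ft

Let the plane be z = a·x + b·y + c.
Station 2−Station 1: −172a − 18b = −162.1;  Station 3−Station 1: −133a + 1016b = 596.8.
Solving gives a = 0.869063936, b = 0.701166834.
Then c = 2733.9 − a·489230 − b·5241931 = −4097906.41.
At (489598, 5241892): z_contact = 425491.96 + 3675440.82 − 4097906.41 = 3026.37 ft.
Depth below ground = 3109.7 − 3026.37 = 83.3 ft.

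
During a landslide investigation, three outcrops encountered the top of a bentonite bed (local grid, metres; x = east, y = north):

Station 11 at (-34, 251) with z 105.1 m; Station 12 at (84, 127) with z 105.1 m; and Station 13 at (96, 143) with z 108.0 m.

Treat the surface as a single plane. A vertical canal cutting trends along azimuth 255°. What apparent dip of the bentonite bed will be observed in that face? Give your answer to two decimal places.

7.36°

Two edge vectors: Station 11→Station 12 = (118, -124, 0), Station 11→Station 13 = (130, -108, 2.9).
Normal n = (Station 11→Station 12) × (Station 11→Station 13) = (-359.6, -342.2, 3376).
So ∂z/∂x = −n_x/n_z = 0.10652 and ∂z/∂y = −n_y/n_z = 0.10136.
Unit vector along 255° is (sin 255°, cos 255°) = (-0.9659, -0.2588).
Slope in that direction = a·(-0.9659) + b·(-0.2588) = −0.12912.
Apparent dip = arctan|0.12912| = 7.36° (true dip is 8.4°, so apparent ≤ true as expected).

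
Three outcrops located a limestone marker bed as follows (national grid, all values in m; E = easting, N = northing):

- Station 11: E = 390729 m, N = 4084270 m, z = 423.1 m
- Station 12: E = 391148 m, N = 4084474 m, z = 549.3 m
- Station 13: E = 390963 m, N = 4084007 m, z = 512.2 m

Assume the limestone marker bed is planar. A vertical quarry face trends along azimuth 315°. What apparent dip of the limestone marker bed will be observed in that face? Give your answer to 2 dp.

14.84°

Let the plane be z = a·E + b·N + c.
Station 12−Station 11: 419a + 204b = 126.2;  Station 13−Station 11: 234a − 263b = 89.1.
Solving gives a = 0.32525, b = −0.04940.
Unit vector along 315° is (sin 315°, cos 315°) = (-0.7071, 0.7071).
Slope in that direction = a·(-0.7071) + b·(0.7071) = −0.26492.
Apparent dip = arctan|0.26492| = 14.84° (true dip is 18.2°, so apparent ≤ true as expected).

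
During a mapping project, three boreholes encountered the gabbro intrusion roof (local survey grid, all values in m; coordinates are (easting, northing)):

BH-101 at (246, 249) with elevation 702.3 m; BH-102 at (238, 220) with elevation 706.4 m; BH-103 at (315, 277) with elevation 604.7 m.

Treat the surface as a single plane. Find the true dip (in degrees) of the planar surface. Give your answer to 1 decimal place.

Let the plane be z = a·E + b·N + c.
BH-102−BH-101: −8a − 29b = 4.1;  BH-103−BH-101: 69a + 28b = −97.6.
Solving gives a = −1.52819, b = 0.28019.
Gradient magnitude |∇z| = √(a² + b²) = √(2.33538 + 0.07851) = 1.55367.
True dip = arctan(1.55367) = 57.2°, dipping toward E (azimuth ≈ 100°).

57.2°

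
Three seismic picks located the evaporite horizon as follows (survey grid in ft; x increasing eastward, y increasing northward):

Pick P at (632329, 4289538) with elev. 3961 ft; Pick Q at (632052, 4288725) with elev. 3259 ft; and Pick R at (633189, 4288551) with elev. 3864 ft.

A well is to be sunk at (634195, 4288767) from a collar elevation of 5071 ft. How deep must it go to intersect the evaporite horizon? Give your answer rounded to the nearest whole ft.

432 ft

Two edge vectors: Pick P→Pick Q = (-277, -813, -702), Pick P→Pick R = (860, -987, -97).
Normal n = (Pick P→Pick Q) × (Pick P→Pick R) = (-614013, -630589, 972579).
So ∂z/∂x = −n_x/n_z = 0.63132455 and ∂z/∂y = −n_y/n_z = 0.64836790.
Intercept c from Pick P: 3961 − 399204.82 − 2781198.73 = −3176442.55.
At (634195, 4288767): z_contact = 400382.9 + 2780698.8 − 3176442.55 = 4639.2 ft.
Depth below ground = 5071 − 4639.2 = 432 ft.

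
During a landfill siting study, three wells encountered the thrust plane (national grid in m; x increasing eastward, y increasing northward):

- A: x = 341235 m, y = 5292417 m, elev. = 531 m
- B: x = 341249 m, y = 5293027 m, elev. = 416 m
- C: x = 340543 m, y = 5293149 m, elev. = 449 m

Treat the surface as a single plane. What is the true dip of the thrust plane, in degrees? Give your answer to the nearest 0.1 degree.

Two edge vectors: A→B = (14, 610, -115), A→C = (-692, 732, -82).
Normal n = (A→B) × (A→C) = (34160, 80728, 432368).
So ∂z/∂x = −n_x/n_z = −0.07901 and ∂z/∂y = −n_y/n_z = −0.18671.
Gradient magnitude |∇z| = √(a² + b²) = √(0.00624 + 0.03486) = 0.20274.
True dip = arctan(0.20274) = 11.5°, dipping toward NNE (azimuth ≈ 023°).

11.5°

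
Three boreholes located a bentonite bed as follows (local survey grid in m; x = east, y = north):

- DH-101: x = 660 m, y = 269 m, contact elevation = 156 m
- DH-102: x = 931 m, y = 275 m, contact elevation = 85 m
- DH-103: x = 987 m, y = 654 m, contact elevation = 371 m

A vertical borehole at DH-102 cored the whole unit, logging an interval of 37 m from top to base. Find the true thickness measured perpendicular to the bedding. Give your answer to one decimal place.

Two edge vectors: DH-101→DH-102 = (271, 6, -71), DH-101→DH-103 = (327, 385, 215).
Normal n = (DH-101→DH-102) × (DH-101→DH-103) = (28625, -81482, 102373).
So ∂z/∂x = −n_x/n_z = −0.27961 and ∂z/∂y = −n_y/n_z = 0.79593.
|∇z| = √(a²+b²) = 0.84362, so dip δ = arctan(0.84362) = 40.15°.
True thickness = vertical thickness × cos δ = 37 × cos 40.15° = 28.3 m.

28.3 m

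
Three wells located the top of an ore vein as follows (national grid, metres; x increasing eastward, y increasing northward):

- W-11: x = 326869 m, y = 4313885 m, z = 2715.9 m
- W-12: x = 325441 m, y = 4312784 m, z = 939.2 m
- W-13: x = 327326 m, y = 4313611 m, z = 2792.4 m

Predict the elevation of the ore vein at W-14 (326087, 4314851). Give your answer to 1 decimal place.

Two edge vectors: W-11→W-12 = (-1428, -1101, -1776.7), W-11→W-13 = (457, -274, 76.5).
Normal n = (W-11→W-12) × (W-11→W-13) = (-571042.3, -702709.9, 894429).
So ∂z/∂x = −n_x/n_z = 0.638443409 and ∂z/∂y = −n_y/n_z = 0.785651963.
Intercept c from W-11: 2715.9 − 208687.36 − 3389212.22 = −3595183.68.
At (326087, 4314851): z = 208188.1 + 3389971.2 − 3595183.68 = 2975.6 m.

2975.6 m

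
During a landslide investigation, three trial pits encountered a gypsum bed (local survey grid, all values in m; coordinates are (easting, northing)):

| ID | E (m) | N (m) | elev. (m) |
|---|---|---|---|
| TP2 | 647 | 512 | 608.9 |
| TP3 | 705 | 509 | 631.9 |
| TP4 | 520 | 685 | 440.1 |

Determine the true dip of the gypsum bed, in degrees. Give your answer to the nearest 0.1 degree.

Let the plane be z = a·E + b·N + c.
TP3−TP2: 58a − 3b = 23;  TP4−TP2: −127a + 173b = −168.8.
Solving gives a = 0.35974, b = −0.71163.
Gradient magnitude |∇z| = √(a² + b²) = √(0.12942 + 0.50642) = 0.79739.
True dip = arctan(0.79739) = 38.6°, dipping toward NNW (azimuth ≈ 333°).

38.6°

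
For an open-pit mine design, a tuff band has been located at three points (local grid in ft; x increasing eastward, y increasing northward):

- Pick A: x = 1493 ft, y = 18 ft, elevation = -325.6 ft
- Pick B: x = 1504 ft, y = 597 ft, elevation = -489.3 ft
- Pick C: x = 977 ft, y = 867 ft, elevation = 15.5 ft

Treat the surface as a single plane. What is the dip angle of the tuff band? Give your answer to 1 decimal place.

Two edge vectors: Pick A→Pick B = (11, 579, -163.7), Pick A→Pick C = (-516, 849, 341.1).
Normal n = (Pick A→Pick B) × (Pick A→Pick C) = (336478.2, 80717.1, 308103).
So ∂z/∂x = −n_x/n_z = −1.09210 and ∂z/∂y = −n_y/n_z = −0.26198.
Gradient magnitude |∇z| = √(a² + b²) = √(1.19267 + 0.06863) = 1.12308.
True dip = arctan(1.12308) = 48.3°, dipping toward ENE (azimuth ≈ 077°).

48.3°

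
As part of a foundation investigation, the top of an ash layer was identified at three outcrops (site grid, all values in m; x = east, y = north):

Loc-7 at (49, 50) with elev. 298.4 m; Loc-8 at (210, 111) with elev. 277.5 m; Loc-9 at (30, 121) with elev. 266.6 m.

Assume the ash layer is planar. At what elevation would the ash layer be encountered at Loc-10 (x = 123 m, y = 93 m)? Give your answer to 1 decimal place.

Let the plane be z = a·x + b·y + c.
Loc-8−Loc-7: 161a + 61b = −20.9;  Loc-9−Loc-7: −19a + 71b = −31.8.
Solving gives a = 0.03621, b = −0.43820.
Then c = 298.4 − a·49 − b·50 = 318.54.
At (123, 93): z = 4.5 − 40.8 + 318.54 = 282.2 m.

282.2 m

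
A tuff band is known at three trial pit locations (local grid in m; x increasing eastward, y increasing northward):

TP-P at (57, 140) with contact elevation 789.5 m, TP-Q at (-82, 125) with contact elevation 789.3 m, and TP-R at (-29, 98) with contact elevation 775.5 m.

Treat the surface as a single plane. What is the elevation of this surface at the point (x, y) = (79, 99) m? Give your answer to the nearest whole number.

771 m

Let the plane be z = a·x + b·y + c.
TP-Q−TP-P: −139a − 15b = −0.2;  TP-R−TP-P: −86a − 42b = −14.
Solving gives a = −0.04433, b = 0.42410.
Then c = 789.5 − a·57 − b·140 = 732.65.
At (79, 99): z = −3.5 + 42.0 + 732.65 = 771.1 m.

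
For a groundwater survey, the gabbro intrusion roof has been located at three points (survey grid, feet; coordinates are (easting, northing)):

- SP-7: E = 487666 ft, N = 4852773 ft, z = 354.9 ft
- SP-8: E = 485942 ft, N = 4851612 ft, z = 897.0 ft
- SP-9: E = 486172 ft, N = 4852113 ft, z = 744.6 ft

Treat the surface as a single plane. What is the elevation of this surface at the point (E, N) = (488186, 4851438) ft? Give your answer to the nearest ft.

Two edge vectors: SP-7→SP-8 = (-1724, -1161, 542.1), SP-7→SP-9 = (-1494, -660, 389.7).
Normal n = (SP-7→SP-8) × (SP-7→SP-9) = (-94655.7, -138054.6, -596694).
So ∂z/∂E = −n_x/n_z = −0.15863357 and ∂z/∂N = −n_y/n_z = −0.23136583.
Intercept c from SP-7: 354.9 + 77360.20 + 1122765.83 = 1200480.93.
At (488186, 4851438): z = −77442.7 − 1122457.0 + 1200480.93 = 581.3 ft.

581 ft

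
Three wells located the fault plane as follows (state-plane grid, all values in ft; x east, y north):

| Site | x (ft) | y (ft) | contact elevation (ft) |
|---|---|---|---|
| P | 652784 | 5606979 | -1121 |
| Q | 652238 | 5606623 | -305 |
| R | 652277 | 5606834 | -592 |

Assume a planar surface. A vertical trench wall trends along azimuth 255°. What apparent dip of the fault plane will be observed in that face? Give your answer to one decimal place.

44.6°

Two edge vectors: P→Q = (-546, -356, 816), P→R = (-507, -145, 529).
Normal n = (P→Q) × (P→R) = (-70004, -124878, -101322).
So ∂z/∂x = −n_x/n_z = −0.69091 and ∂z/∂y = −n_y/n_z = −1.23249.
Unit vector along 255° is (sin 255°, cos 255°) = (-0.9659, -0.2588).
Slope in that direction = a·(-0.9659) + b·(-0.2588) = 0.98636.
Apparent dip = arctan|0.98636| = 44.6° (true dip is 54.7°, so apparent ≤ true as expected).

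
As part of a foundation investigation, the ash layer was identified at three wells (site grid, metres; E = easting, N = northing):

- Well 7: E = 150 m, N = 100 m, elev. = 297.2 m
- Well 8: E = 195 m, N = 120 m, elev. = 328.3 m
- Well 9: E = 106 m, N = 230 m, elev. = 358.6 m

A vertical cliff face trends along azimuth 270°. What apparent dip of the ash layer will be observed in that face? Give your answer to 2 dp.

22.70°

Let the plane be z = a·E + b·N + c.
Well 8−Well 7: 45a + 20b = 31.1;  Well 9−Well 7: −44a + 130b = 61.4.
Solving gives a = 0.41828, b = 0.61388.
Unit vector along 270° is (sin 270°, cos 270°) = (-1.0000, -0.0000).
Slope in that direction = a·(-1.0000) + b·(-0.0000) = −0.41828.
Apparent dip = arctan|0.41828| = 22.70° (true dip is 36.6°, so apparent ≤ true as expected).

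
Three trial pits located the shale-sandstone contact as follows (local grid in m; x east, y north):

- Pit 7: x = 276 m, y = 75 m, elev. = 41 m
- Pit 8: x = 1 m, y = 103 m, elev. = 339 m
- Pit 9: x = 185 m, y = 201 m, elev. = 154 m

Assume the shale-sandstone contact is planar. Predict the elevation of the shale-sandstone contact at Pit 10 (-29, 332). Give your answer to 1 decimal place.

Two edge vectors: Pit 7→Pit 8 = (-275, 28, 298), Pit 7→Pit 9 = (-91, 126, 113).
Normal n = (Pit 7→Pit 8) × (Pit 7→Pit 9) = (-34384, 3957, -32102).
So ∂z/∂x = −n_x/n_z = −1.07109 and ∂z/∂y = −n_y/n_z = 0.12326.
Intercept c from Pit 7: 41 + 295.62 − 9.24 = 327.37.
At (-29, 332): z = 31.1 + 40.9 + 327.37 = 399.4 m.

399.4 m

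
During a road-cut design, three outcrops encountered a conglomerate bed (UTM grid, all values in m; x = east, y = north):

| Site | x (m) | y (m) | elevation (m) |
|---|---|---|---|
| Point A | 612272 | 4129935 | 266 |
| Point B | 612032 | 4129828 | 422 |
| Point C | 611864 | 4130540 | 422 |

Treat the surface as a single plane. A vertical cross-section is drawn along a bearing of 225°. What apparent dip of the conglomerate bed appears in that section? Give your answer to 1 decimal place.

27.2°

Let the plane be z = a·x + b·y + c.
Point B−Point A: −240a − 107b = 156;  Point C−Point A: −408a + 605b = 156.
Solving gives a = −0.58813, b = −0.13877.
Unit vector along 225° is (sin 225°, cos 225°) = (-0.7071, -0.7071).
Slope in that direction = a·(-0.7071) + b·(-0.7071) = 0.51400.
Apparent dip = arctan|0.51400| = 27.2° (true dip is 31.1°, so apparent ≤ true as expected).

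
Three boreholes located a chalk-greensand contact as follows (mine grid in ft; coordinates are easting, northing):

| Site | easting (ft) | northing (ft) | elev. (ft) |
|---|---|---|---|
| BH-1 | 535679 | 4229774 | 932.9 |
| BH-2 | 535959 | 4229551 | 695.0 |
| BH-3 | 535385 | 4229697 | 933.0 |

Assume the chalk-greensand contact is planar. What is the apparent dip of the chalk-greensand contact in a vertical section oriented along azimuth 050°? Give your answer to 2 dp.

Two edge vectors: BH-1→BH-2 = (280, -223, -237.9), BH-1→BH-3 = (-294, -77, 0.1).
Normal n = (BH-1→BH-2) × (BH-1→BH-3) = (-18340.6, 69914.6, -87122).
So ∂z/∂easting = −n_x/n_z = −0.21052 and ∂z/∂northing = −n_y/n_z = 0.80249.
Unit vector along 050° is (sin 50°, cos 50°) = (0.7660, 0.6428).
Slope in that direction = a·(0.7660) + b·(0.6428) = 0.35457.
Apparent dip = arctan|0.35457| = 19.52° (true dip is 39.7°, so apparent ≤ true as expected).

19.52°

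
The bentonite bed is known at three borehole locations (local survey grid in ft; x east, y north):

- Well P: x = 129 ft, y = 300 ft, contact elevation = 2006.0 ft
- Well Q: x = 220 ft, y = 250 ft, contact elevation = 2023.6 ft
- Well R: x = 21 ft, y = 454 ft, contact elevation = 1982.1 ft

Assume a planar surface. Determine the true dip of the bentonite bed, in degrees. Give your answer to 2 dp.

Let the plane be z = a·x + b·y + c.
Well Q−Well P: 91a − 50b = 17.6;  Well R−Well P: −108a + 154b = −23.9.
Solving gives a = 0.17592, b = −0.03182.
Gradient magnitude |∇z| = √(a² + b²) = √(0.03095 + 0.00101) = 0.17878.
True dip = arctan(0.17878) = 10.14°, dipping toward W (azimuth ≈ 280°).

10.14°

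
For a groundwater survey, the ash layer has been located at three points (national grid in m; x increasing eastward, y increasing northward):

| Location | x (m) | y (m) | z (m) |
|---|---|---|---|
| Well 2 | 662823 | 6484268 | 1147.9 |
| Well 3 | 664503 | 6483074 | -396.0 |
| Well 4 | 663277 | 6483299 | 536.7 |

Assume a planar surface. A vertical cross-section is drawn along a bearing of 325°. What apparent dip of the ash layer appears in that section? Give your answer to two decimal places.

Two edge vectors: Well 2→Well 3 = (1680, -1194, -1543.9), Well 2→Well 4 = (454, -969, -611.2).
Normal n = (Well 2→Well 3) × (Well 2→Well 4) = (-766266.3, 325885.4, -1085844).
So ∂z/∂x = −n_x/n_z = −0.70569 and ∂z/∂y = −n_y/n_z = 0.30012.
Unit vector along 325° is (sin 325°, cos 325°) = (-0.5736, 0.8192).
Slope in that direction = a·(-0.5736) + b·(0.8192) = 0.65061.
Apparent dip = arctan|0.65061| = 33.05° (true dip is 37.5°, so apparent ≤ true as expected).

33.05°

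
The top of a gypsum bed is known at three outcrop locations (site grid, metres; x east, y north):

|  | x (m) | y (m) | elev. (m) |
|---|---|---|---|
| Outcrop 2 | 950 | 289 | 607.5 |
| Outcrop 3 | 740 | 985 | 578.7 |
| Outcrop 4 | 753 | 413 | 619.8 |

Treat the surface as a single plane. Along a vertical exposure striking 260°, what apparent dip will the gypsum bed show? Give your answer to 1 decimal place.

6.9°

Let the plane be z = a·x + b·y + c.
Outcrop 3−Outcrop 2: −210a + 696b = −28.8;  Outcrop 4−Outcrop 2: −197a + 124b = 12.3.
Solving gives a = −0.10923, b = −0.07434.
Unit vector along 260° is (sin 260°, cos 260°) = (-0.9848, -0.1736).
Slope in that direction = a·(-0.9848) + b·(-0.1736) = 0.12048.
Apparent dip = arctan|0.12048| = 6.9° (true dip is 7.5°, so apparent ≤ true as expected).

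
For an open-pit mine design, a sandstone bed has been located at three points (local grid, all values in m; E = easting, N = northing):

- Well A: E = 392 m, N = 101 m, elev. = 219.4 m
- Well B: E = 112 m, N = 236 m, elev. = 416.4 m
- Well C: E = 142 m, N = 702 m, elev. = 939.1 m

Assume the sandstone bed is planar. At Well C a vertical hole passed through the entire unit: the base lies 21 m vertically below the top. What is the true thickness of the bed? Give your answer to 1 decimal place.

Two edge vectors: Well A→Well B = (-280, 135, 197), Well A→Well C = (-250, 601, 719.7).
Normal n = (Well A→Well B) × (Well A→Well C) = (-21237.5, 152266, -134530).
So ∂z/∂E = −n_x/n_z = −0.15786 and ∂z/∂N = −n_y/n_z = 1.13184.
|∇z| = √(a²+b²) = 1.14279, so dip δ = arctan(1.14279) = 48.81°.
True thickness = vertical thickness × cos δ = 21 × cos 48.81° = 13.8 m.

13.8 m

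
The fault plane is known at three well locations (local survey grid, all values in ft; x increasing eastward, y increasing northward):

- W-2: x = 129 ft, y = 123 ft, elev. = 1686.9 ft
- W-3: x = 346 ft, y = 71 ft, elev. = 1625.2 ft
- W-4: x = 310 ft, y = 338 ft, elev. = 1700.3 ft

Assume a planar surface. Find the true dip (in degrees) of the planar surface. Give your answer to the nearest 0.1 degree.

Let the plane be z = a·x + b·y + c.
W-3−W-2: 217a − 52b = −61.7;  W-4−W-2: 181a + 215b = 13.4.
Solving gives a = −0.22417, b = 0.25105.
Gradient magnitude |∇z| = √(a² + b²) = √(0.05025 + 0.06303) = 0.33657.
True dip = arctan(0.33657) = 18.6°, dipping toward SE (azimuth ≈ 138°).

18.6°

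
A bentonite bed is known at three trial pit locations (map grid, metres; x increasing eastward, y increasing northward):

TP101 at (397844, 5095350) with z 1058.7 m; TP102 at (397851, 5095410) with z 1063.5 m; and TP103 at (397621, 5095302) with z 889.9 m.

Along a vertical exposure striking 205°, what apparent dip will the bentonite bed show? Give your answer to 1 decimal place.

17.4°

Two edge vectors: TP101→TP102 = (7, 60, 4.8), TP101→TP103 = (-223, -48, -168.8).
Normal n = (TP101→TP102) × (TP101→TP103) = (-9897.6, 111.2, 13044).
So ∂z/∂x = −n_x/n_z = 0.75879 and ∂z/∂y = −n_y/n_z = −0.00852.
Unit vector along 205° is (sin 205°, cos 205°) = (-0.4226, -0.9063).
Slope in that direction = a·(-0.4226) + b·(-0.9063) = −0.31295.
Apparent dip = arctan|0.31295| = 17.4° (true dip is 37.2°, so apparent ≤ true as expected).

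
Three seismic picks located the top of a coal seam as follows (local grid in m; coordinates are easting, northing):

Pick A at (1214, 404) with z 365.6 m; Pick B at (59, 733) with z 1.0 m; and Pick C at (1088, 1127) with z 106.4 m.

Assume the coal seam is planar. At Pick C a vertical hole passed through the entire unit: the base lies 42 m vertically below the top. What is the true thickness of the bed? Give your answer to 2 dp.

39.12 m

Let the plane be z = a·easting + b·northing + c.
Pick B−Pick A: −1155a + 329b = −364.6;  Pick C−Pick A: −126a + 723b = −259.2.
Solving gives a = 0.22471, b = −0.31935.
|∇z| = √(a²+b²) = 0.39048, so dip δ = arctan(0.39048) = 21.33°.
True thickness = vertical thickness × cos δ = 42 × cos 21.33° = 39.12 m.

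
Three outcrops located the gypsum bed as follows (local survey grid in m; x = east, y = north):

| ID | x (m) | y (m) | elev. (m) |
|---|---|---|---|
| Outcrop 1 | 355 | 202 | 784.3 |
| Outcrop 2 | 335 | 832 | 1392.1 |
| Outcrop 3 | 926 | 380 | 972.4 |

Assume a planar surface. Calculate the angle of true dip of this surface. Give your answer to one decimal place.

Let the plane be z = a·x + b·y + c.
Outcrop 2−Outcrop 1: −20a + 630b = 607.8;  Outcrop 3−Outcrop 1: 571a + 178b = 188.1.
Solving gives a = 0.02839, b = 0.96566.
Gradient magnitude |∇z| = √(a² + b²) = √(0.00081 + 0.93251) = 0.96608.
True dip = arctan(0.96608) = 44.0°, dipping toward S (azimuth ≈ 182°).

44.0°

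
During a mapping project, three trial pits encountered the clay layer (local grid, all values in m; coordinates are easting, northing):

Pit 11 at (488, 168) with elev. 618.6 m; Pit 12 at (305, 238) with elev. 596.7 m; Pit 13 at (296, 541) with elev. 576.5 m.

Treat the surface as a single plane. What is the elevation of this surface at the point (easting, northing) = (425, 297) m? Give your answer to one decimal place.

Let the plane be z = a·easting + b·northing + c.
Pit 12−Pit 11: −183a + 70b = −21.9;  Pit 13−Pit 11: −192a + 373b = −42.1.
Solving gives a = 0.09525, b = −0.06384.
Then c = 618.6 − a·488 − b·168 = 582.84.
At (425, 297): z = 40.5 − 19.0 + 582.84 = 604.4 m.

604.4 m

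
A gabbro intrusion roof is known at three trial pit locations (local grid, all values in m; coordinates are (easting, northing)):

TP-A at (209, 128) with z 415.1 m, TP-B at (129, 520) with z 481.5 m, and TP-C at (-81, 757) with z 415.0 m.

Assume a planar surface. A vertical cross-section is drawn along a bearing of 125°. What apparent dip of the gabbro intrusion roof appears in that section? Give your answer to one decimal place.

Two edge vectors: TP-A→TP-B = (-80, 392, 66.4), TP-A→TP-C = (-290, 629, -0.1).
Normal n = (TP-A→TP-B) × (TP-A→TP-C) = (-41804.8, -19264, 63360).
So ∂z/∂E = −n_x/n_z = 0.65980 and ∂z/∂N = −n_y/n_z = 0.30404.
Unit vector along 125° is (sin 125°, cos 125°) = (0.8192, -0.5736).
Slope in that direction = a·(0.8192) + b·(-0.5736) = 0.36608.
Apparent dip = arctan|0.36608| = 20.1° (true dip is 36.0°, so apparent ≤ true as expected).

20.1°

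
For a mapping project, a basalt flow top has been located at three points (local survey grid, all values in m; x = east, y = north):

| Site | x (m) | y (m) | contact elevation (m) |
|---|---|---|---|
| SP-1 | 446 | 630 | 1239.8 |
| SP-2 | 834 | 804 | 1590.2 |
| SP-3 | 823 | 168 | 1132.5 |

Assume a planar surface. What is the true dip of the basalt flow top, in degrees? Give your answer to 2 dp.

Two edge vectors: SP-1→SP-2 = (388, 174, 350.4), SP-1→SP-3 = (377, -462, -107.3).
Normal n = (SP-1→SP-2) × (SP-1→SP-3) = (143214.6, 173733.2, -244854).
So ∂z/∂x = −n_x/n_z = 0.58490 and ∂z/∂y = −n_y/n_z = 0.70954.
Gradient magnitude |∇z| = √(a² + b²) = √(0.34211 + 0.50344) = 0.91954.
True dip = arctan(0.91954) = 42.60°, dipping toward SW (azimuth ≈ 220°).

42.60°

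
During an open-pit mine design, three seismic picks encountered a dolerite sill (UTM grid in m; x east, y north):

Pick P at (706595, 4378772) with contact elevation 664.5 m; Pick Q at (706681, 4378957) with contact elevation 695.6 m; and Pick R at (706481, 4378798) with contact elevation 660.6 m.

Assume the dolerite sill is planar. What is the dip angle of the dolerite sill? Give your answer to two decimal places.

8.67°

Two edge vectors: Pick P→Pick Q = (86, 185, 31.1), Pick P→Pick R = (-114, 26, -3.9).
Normal n = (Pick P→Pick Q) × (Pick P→Pick R) = (-1530.1, -3210, 23326).
So ∂z/∂x = −n_x/n_z = 0.06560 and ∂z/∂y = −n_y/n_z = 0.13761.
Gradient magnitude |∇z| = √(a² + b²) = √(0.00430 + 0.01894) = 0.15245.
True dip = arctan(0.15245) = 8.67°, dipping toward SSW (azimuth ≈ 205°).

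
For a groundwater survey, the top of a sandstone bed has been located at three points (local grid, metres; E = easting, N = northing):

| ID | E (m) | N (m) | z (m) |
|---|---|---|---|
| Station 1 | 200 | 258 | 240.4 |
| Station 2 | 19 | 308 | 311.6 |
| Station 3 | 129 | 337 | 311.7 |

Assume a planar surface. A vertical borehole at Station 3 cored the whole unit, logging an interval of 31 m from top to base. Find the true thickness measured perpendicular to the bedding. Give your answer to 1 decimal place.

Let the plane be z = a·E + b·N + c.
Station 2−Station 1: −181a + 50b = 71.2;  Station 3−Station 1: −71a + 79b = 71.3.
Solving gives a = −0.19163, b = 0.73031.
|∇z| = √(a²+b²) = 0.75503, so dip δ = arctan(0.75503) = 37.05°.
True thickness = vertical thickness × cos δ = 31 × cos 37.05° = 24.7 m.

24.7 m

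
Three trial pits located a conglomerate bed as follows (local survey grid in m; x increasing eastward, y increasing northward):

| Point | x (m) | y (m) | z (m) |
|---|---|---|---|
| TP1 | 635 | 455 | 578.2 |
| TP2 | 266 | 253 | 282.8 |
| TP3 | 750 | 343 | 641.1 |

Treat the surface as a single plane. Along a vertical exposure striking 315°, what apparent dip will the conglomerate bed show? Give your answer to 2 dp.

20.99°

Two edge vectors: TP1→TP2 = (-369, -202, -295.4), TP1→TP3 = (115, -112, 62.9).
Normal n = (TP1→TP2) × (TP1→TP3) = (-45790.6, -10760.9, 64558).
So ∂z/∂x = −n_x/n_z = 0.70929 and ∂z/∂y = −n_y/n_z = 0.16669.
Unit vector along 315° is (sin 315°, cos 315°) = (-0.7071, 0.7071).
Slope in that direction = a·(-0.7071) + b·(0.7071) = −0.38368.
Apparent dip = arctan|0.38368| = 20.99° (true dip is 36.1°, so apparent ≤ true as expected).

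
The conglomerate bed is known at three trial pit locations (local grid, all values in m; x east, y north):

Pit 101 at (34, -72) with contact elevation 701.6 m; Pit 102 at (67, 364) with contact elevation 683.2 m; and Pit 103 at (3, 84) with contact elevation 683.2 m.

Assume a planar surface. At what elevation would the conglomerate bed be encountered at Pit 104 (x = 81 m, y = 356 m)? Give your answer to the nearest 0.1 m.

Two edge vectors: Pit 101→Pit 102 = (33, 436, -18.4), Pit 101→Pit 103 = (-31, 156, -18.4).
Normal n = (Pit 101→Pit 102) × (Pit 101→Pit 103) = (-5152, 1177.6, 18664).
So ∂z/∂x = −n_x/n_z = 0.27604 and ∂z/∂y = −n_y/n_z = −0.06309.
Intercept c from Pit 101: 701.6 − 9.39 − 4.54 = 687.67.
At (81, 356): z = 22.4 − 22.5 + 687.67 = 687.6 m.

687.6 m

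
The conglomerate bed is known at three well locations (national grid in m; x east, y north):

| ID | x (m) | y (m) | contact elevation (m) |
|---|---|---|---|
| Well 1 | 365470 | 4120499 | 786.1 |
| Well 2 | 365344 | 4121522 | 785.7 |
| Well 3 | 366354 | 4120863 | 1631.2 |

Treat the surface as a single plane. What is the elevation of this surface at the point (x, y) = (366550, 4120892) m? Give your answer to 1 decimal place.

Two edge vectors: Well 1→Well 2 = (-126, 1023, -0.4), Well 1→Well 3 = (884, 364, 845.1).
Normal n = (Well 1→Well 2) × (Well 1→Well 3) = (864682.9, 106129, -950196).
So ∂z/∂x = −n_x/n_z = 0.910004778 and ∂z/∂y = −n_y/n_z = 0.111691693.
Intercept c from Well 1: 786.1 − 332579.45 − 460225.51 = −792018.86.
At (366550, 4120892): z = 333562.3 + 460269.4 − 792018.86 = 1812.8 m.

1812.8 m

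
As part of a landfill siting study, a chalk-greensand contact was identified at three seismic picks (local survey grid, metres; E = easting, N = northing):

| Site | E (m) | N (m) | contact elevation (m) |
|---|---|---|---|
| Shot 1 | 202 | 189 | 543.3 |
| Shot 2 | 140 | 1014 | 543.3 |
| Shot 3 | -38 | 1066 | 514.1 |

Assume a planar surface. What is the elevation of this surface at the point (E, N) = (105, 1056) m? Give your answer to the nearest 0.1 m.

538.0 m

Let the plane be z = a·E + b·N + c.
Shot 2−Shot 1: −62a + 825b = 0;  Shot 3−Shot 1: −240a + 877b = −29.2.
Solving gives a = 0.167727, b = 0.012605.
Then c = 543.3 − a·202 − b·189 = 507.04.
At (105, 1056): z = 17.6 + 13.3 + 507.04 = 538.0 m.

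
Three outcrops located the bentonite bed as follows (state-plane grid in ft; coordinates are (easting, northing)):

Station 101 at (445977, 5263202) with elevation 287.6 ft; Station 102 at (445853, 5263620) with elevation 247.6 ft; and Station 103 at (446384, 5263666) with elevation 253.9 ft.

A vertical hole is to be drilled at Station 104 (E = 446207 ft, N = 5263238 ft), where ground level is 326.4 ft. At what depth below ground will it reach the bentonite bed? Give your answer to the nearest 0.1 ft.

37.5 ft

Let the plane be z = a·E + b·N + c.
Station 102−Station 101: −124a + 418b = −40;  Station 103−Station 101: 407a + 464b = −33.7.
Solving gives a = 0.019649305, b = −0.089864800.
Then c = 287.6 − a·445977 − b·5263202 = 464501.05.
At (446207, 5263238): z_contact = 8767.66 − 472979.83 + 464501.05 = 288.88 ft.
Depth below ground = 326.4 − 288.88 = 37.5 ft.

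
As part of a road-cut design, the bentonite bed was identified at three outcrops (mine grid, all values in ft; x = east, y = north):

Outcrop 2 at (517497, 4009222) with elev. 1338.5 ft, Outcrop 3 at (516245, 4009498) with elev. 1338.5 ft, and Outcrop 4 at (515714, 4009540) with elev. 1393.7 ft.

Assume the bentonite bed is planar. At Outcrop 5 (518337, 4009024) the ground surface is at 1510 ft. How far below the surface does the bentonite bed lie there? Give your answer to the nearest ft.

162 ft

Two edge vectors: Outcrop 2→Outcrop 3 = (-1252, 276, 0), Outcrop 2→Outcrop 4 = (-1783, 318, 55.2).
Normal n = (Outcrop 2→Outcrop 3) × (Outcrop 2→Outcrop 4) = (15235.2, 69110.4, 93972).
So ∂z/∂x = −n_x/n_z = −0.16212489 and ∂z/∂y = −n_y/n_z = −0.73543609.
Intercept c from Outcrop 2: 1338.5 + 83899.14 + 2948526.54 = 3033764.18.
At (518337, 4009024): z_contact = −84035.3 − 2948380.9 + 3033764.18 = 1347.9 ft.
Depth below ground = 1510 − 1347.9 = 162 ft.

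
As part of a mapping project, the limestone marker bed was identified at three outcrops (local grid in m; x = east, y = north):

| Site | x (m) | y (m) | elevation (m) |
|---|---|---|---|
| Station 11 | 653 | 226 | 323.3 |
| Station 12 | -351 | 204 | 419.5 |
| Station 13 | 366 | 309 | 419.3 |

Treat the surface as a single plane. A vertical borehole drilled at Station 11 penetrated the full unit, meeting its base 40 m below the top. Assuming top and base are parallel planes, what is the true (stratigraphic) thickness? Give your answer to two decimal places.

Let the plane be z = a·x + b·y + c.
Station 12−Station 11: −1004a − 22b = 96.2;  Station 13−Station 11: −287a + 83b = 96.
Solving gives a = −0.11263, b = 0.76718.
|∇z| = √(a²+b²) = 0.77540, so dip δ = arctan(0.77540) = 37.79°.
True thickness = vertical thickness × cos δ = 40 × cos 37.79° = 31.61 m.

31.61 m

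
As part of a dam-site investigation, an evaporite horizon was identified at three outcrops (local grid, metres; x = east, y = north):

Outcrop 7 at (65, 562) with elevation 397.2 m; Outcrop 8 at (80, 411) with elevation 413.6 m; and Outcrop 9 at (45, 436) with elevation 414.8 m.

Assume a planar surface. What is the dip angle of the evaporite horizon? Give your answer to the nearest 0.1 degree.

Let the plane be z = a·x + b·y + c.
Outcrop 8−Outcrop 7: 15a − 151b = 16.4;  Outcrop 9−Outcrop 7: −20a − 126b = 17.6.
Solving gives a = −0.12041, b = −0.12057.
Gradient magnitude |∇z| = √(a² + b²) = √(0.01450 + 0.01454) = 0.17040.
True dip = arctan(0.17040) = 9.7°, dipping toward NE (azimuth ≈ 045°).

9.7°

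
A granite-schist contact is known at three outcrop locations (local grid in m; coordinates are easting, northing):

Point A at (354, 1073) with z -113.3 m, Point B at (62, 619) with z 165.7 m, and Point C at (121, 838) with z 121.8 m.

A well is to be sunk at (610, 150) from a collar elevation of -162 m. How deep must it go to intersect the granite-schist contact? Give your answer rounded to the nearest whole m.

Two edge vectors: Point A→Point B = (-292, -454, 279), Point A→Point C = (-233, -235, 235.1).
Normal n = (Point A→Point B) × (Point A→Point C) = (-41170.4, 3642.2, -37162).
So ∂z/∂easting = −n_x/n_z = −1.10786 and ∂z/∂northing = −n_y/n_z = 0.09801.
Intercept c from Point A: -113.3 + 392.18 − 105.16 = 173.72.
At (610, 150): z_contact = −675.8 + 14.7 + 173.72 = -487.4 m.
Depth below ground = -162 − (-487.4) = 325 m.

325 m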